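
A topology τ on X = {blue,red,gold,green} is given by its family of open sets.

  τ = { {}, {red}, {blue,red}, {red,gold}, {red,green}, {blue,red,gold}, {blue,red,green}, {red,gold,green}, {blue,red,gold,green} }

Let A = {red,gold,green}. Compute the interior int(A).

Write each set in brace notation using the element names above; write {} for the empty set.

open subsets of A: {}, {red}, {red,gold}, {red,green}, {red,gold,green}; so int(A) = {red,gold,green}

{red,gold,green}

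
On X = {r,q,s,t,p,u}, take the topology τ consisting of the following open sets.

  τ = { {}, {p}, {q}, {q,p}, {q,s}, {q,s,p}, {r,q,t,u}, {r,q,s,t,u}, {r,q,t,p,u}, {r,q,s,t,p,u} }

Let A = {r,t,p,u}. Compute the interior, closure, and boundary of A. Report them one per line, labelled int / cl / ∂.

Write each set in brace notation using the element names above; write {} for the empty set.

int(A) = {p}
cl(A)  = {r,t,p,u}
∂A     = {r,t,u}

open subsets of A: {}, {p}; so int(A) = {p}
closure: X∖int(X∖A) = X∖{q,s} = {r,t,p,u}
∂A = {r,t,p,u} minus {p} = {r,t,u}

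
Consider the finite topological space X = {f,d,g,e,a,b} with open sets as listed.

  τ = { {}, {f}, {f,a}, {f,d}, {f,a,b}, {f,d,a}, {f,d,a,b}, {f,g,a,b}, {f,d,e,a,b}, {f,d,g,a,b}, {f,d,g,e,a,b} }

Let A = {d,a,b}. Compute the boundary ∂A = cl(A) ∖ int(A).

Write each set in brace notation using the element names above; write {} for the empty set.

{d,g,e,a,b}

opens ⊆ A: {}; union → int = {}
complement {f,g,e}; its interior {f}; cl(A) = X∖{f} = {d,g,e,a,b}
boundary = {d,g,e,a,b} ∖ {} = {d,g,e,a,b}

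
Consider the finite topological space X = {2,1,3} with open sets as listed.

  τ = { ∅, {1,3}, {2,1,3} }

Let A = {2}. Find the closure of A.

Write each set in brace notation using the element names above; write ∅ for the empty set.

complement {1,3}; its interior {1,3}; cl(A) = X∖{1,3} = {2}

{2}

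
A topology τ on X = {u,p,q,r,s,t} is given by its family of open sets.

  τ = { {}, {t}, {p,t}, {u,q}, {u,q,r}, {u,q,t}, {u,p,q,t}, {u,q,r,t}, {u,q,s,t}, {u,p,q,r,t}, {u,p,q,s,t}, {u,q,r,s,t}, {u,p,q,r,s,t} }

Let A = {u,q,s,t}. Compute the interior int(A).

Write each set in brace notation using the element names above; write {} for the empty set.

{u,q,s,t}

interior: largest open inside A is {u,q,s,t} (from {}, {t}, {u,q}, {u,q,t}, {u,q,s,t})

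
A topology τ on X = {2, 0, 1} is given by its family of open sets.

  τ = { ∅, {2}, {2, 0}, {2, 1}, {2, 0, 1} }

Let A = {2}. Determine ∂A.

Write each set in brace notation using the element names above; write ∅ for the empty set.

{0, 1}

U open, U⊆A: ∅, {2}. int(A) = ⋃ = {2}
X∖A={0, 1}, int(X∖A)=∅, hence cl(A)={2, 0, 1}
∂A: remove int from cl → {0, 1}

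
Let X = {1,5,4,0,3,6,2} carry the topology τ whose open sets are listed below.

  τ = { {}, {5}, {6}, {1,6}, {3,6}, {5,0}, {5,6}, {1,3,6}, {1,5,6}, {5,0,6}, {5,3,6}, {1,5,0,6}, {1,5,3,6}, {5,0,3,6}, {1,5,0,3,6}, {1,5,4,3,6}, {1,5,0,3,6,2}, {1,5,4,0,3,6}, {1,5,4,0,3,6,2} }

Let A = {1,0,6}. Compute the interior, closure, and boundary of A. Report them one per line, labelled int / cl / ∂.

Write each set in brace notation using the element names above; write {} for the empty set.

open subsets of A: {}, {6}, {1,6}; so int(A) = {1,6}
closure: X∖int(X∖A) = X∖{5} = {1,4,0,3,6,2}
∂A = {1,4,0,3,6,2} minus {1,6} = {4,0,3,2}

int(A) = {1,6}
cl(A)  = {1,4,0,3,6,2}
∂A     = {4,0,3,2}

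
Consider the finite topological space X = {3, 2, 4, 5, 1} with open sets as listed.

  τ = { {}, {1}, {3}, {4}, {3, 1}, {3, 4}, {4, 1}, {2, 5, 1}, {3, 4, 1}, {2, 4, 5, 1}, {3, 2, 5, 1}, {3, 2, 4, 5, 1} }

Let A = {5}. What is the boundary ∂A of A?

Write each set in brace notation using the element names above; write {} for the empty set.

open subsets of A: {}; so int(A) = {}
closure: X∖int(X∖A) = X∖{3, 4, 1} = {2, 5}
∂A = {2, 5} minus {} = {2, 5}

{2, 5}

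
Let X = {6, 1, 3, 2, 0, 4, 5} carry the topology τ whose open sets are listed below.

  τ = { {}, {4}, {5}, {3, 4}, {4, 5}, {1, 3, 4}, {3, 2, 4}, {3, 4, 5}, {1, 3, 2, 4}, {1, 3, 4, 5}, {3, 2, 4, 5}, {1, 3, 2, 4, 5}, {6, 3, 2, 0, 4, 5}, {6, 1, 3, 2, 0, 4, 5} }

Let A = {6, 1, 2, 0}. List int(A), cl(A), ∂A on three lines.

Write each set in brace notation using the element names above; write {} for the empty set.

interior: largest open inside A is {} (from {})
cl via duality: int({3, 4, 5}) = {3, 4, 5}, so X∖{3, 4, 5} = {6, 1, 2, 0}
cl∖int = {6, 1, 2, 0}

int(A) = {}
cl(A)  = {6, 1, 2, 0}
∂A     = {6, 1, 2, 0}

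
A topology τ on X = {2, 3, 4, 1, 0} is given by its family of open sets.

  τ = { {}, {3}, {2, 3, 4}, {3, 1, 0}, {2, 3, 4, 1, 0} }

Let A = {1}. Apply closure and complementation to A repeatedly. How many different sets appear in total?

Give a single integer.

6

closure: X∖int(X∖A) = X∖{2, 3, 4} = {1, 0}
Let k=closure and c=complement:
  1. A     = {1}
  2. kA    = {1, 0}
  3. cA    = {2, 3, 4, 0}
  4. ckA   = {2, 3, 4}
  5. kcA   = {2, 3, 4, 1, 0}
  6. ckcA  = {}
— saturated at 6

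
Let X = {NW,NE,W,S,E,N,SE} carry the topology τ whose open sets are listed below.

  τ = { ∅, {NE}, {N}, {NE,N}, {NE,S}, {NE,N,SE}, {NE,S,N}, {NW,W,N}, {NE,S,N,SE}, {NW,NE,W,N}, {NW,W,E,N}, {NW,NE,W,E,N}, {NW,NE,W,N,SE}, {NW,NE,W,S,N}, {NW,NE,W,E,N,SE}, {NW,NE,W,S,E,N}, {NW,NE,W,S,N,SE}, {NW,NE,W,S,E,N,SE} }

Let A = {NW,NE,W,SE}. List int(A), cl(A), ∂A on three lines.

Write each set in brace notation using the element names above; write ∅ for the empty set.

U open, U⊆A: ∅, {NE}. int(A) = ⋃ = {NE}
X∖A={S,E,N}, int(X∖A)={N}, hence cl(A)={NW,NE,W,S,E,SE}
∂A: remove int from cl → {NW,W,S,E,SE}

int(A) = {NE}
cl(A)  = {NW,NE,W,S,E,SE}
∂A     = {NW,W,S,E,SE}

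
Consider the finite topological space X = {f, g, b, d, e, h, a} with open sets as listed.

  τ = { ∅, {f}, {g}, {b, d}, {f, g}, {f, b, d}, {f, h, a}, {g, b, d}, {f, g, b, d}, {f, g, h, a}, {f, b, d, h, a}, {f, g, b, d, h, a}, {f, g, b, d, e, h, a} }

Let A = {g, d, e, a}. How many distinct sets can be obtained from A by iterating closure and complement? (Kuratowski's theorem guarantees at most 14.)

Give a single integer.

cl via duality: int({f, b, h}) = {f}, so X∖{f} = {g, b, d, e, h, a}
Write k for closure, c for complement:
  1. A     = {g, d, e, a}
  2. kA    = {g, b, d, e, h, a}
  3. cA    = {f, b, h}
  4. ckA   = {f}
  5. kcA   = {f, b, d, e, h, a}
  6. kckA  = {f, e, h, a}
  7. ckcA  = {g}
  8. ckckA = {g, b, d}
  9. kckcA = {g, e}
  10. kckckA = {g, b, d, e}
  11. ckckcA = {f, b, d, h, a}
  12. ckckckA = {f, h, a}
applying k or c yields no new set

12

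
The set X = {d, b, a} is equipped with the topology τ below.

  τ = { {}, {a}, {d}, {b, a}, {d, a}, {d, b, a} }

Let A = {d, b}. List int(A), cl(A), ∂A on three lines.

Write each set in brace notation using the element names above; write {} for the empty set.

U open, U⊆A: {}, {d}. int(A) = ⋃ = {d}
X∖A={a}, int(X∖A)={a}, hence cl(A)={d, b}
∂A: remove int from cl → {b}

int(A) = {d}
cl(A)  = {d, b}
∂A     = {b}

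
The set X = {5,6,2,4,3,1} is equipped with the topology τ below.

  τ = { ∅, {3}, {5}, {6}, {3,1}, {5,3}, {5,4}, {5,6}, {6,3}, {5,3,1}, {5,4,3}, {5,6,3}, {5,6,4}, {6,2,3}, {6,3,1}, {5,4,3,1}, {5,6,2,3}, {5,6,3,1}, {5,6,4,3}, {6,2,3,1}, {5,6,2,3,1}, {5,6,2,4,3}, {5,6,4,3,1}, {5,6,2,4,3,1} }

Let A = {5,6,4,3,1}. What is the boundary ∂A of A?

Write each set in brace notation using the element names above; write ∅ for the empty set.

{2}

open subsets of A: ∅, {6}, {5}, {3}, {3,1}, {5,3}, {5,6}, {6,3}, {5,4}, {5,3,1}, {5,6,4}, {6,3,1}, {5,4,3}, {5,6,3}, {5,6,3,1}, {5,6,4,3}, {5,4,3,1}, {5,6,4,3,1}; so int(A) = {5,6,4,3,1}
closure: X∖int(X∖A) = X∖∅ = {5,6,2,4,3,1}
∂A = {5,6,2,4,3,1} minus {5,6,4,3,1} = {2}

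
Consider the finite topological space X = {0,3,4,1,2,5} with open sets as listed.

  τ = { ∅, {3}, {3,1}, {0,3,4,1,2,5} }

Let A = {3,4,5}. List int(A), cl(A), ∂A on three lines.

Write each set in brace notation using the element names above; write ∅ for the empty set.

int(A) = {3}
cl(A)  = {0,3,4,1,2,5}
∂A     = {0,4,1,2,5}

open subsets of A: ∅, {3}; so int(A) = {3}
closure: X∖int(X∖A) = X∖∅ = {0,3,4,1,2,5}
∂A = {0,3,4,1,2,5} minus {3} = {0,4,1,2,5}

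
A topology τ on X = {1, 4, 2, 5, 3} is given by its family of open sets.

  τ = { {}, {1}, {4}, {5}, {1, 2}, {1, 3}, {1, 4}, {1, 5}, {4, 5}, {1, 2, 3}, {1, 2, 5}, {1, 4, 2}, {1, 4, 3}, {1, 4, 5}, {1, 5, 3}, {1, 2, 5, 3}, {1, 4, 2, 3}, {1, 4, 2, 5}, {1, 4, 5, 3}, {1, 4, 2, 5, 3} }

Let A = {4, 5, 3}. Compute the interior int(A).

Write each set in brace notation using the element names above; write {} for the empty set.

opens ⊆ A: {}, {4}, {5}, {4, 5}; union → int = {4, 5}

{4, 5}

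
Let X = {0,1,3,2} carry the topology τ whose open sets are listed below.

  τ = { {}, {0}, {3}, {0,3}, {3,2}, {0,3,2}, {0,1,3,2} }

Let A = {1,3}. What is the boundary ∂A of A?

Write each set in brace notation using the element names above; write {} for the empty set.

{1,2}

open subsets of A: {}, {3}; so int(A) = {3}
closure: X∖int(X∖A) = X∖{0} = {1,3,2}
∂A = {1,3,2} minus {3} = {1,2}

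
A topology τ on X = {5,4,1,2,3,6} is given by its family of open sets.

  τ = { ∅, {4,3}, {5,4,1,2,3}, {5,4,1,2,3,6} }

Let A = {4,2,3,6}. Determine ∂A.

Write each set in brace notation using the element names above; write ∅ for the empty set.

opens ⊆ A: ∅, {4,3}; union → int = {4,3}
complement {5,1}; its interior ∅; cl(A) = X∖∅ = {5,4,1,2,3,6}
boundary = {5,4,1,2,3,6} ∖ {4,3} = {5,1,2,6}

{5,1,2,6}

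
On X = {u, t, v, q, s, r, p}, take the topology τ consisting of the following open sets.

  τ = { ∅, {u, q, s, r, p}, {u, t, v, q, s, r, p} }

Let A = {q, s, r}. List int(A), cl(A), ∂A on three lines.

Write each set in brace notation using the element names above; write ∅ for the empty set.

int(A) = ∅
cl(A)  = {u, t, v, q, s, r, p}
∂A     = {u, t, v, q, s, r, p}

opens ⊆ A: ∅; union → int = ∅
complement {u, t, v, p}; its interior ∅; cl(A) = X∖∅ = {u, t, v, q, s, r, p}
boundary = {u, t, v, q, s, r, p} ∖ ∅ = {u, t, v, q, s, r, p}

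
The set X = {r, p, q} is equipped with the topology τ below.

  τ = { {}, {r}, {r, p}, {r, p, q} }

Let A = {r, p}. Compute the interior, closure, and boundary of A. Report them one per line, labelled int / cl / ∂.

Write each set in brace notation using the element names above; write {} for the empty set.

U open, U⊆A: {}, {r}, {r, p}. int(A) = ⋃ = {r, p}
X∖A={q}, int(X∖A)={}, hence cl(A)={r, p, q}
∂A: remove int from cl → {q}

int(A) = {r, p}
cl(A)  = {r, p, q}
∂A     = {q}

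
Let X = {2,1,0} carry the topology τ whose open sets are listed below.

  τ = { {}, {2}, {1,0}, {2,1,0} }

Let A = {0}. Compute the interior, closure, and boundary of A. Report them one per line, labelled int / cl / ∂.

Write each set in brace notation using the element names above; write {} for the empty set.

opens ⊆ A: {}; union → int = {}
complement {2,1}; its interior {2}; cl(A) = X∖{2} = {1,0}
boundary = {1,0} ∖ {} = {1,0}

int(A) = {}
cl(A)  = {1,0}
∂A     = {1,0}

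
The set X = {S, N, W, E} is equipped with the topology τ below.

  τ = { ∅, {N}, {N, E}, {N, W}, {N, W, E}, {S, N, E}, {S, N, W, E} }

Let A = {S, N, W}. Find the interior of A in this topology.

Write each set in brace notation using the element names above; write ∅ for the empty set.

{N, W}

interior: largest open inside A is {N, W} (from ∅, {N}, {N, W})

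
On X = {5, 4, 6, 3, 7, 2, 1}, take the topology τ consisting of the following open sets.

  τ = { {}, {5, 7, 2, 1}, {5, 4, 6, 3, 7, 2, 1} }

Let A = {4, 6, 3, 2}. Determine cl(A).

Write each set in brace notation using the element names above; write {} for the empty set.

{5, 4, 6, 3, 7, 2, 1}

complement {5, 7, 1}; its interior {}; cl(A) = X∖{} = {5, 4, 6, 3, 7, 2, 1}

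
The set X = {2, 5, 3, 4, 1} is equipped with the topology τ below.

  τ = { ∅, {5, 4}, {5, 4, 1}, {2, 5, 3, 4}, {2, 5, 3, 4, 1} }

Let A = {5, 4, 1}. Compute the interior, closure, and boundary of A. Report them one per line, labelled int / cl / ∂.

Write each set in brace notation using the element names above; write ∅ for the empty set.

interior: largest open inside A is {5, 4, 1} (from ∅, {5, 4}, {5, 4, 1})
cl via duality: int({2, 3}) = ∅, so X∖∅ = {2, 5, 3, 4, 1}
cl∖int = {2, 3}

int(A) = {5, 4, 1}
cl(A)  = {2, 5, 3, 4, 1}
∂A     = {2, 3}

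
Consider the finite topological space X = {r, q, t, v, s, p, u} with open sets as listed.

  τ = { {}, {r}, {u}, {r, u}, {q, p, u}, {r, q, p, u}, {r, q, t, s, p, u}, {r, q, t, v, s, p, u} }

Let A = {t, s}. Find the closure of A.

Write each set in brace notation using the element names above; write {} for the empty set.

{t, v, s}

closure: X∖int(X∖A) = X∖{r, q, p, u} = {t, v, s}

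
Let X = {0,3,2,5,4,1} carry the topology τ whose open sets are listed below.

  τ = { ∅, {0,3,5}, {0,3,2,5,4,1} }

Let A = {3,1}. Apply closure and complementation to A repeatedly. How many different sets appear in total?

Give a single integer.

4

cl via duality: int({0,2,5,4}) = ∅, so X∖∅ = {0,3,2,5,4,1}
Write k for closure, c for complement:
  1. A     = {3,1}
  2. kA    = {0,3,2,5,4,1}
  3. cA    = {0,2,5,4}
  4. ckA   = ∅
applying k or c yields no new set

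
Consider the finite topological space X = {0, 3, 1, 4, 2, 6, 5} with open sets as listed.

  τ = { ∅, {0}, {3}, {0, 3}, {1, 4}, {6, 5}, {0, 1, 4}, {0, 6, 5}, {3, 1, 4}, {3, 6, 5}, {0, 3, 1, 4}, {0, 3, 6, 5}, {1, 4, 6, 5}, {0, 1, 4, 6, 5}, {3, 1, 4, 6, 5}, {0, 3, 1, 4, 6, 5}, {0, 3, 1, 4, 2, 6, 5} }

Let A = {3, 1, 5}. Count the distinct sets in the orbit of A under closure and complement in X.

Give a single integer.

X∖A={0, 4, 2, 6}, int(X∖A)={0}, hence cl(A)={3, 1, 4, 2, 6, 5}
Orbit (k=closure, c=complement):
  1. A     = {3, 1, 5}
  2. kA    = {3, 1, 4, 2, 6, 5}
  3. cA    = {0, 4, 2, 6}
  4. ckA   = {0}
  5. kcA   = {0, 1, 4, 2, 6, 5}
  6. kckA  = {0, 2}
  7. ckcA  = {3}
  8. ckckA = {3, 1, 4, 6, 5}
  9. kckcA = {3, 2}
  10. ckckcA = {0, 1, 4, 6, 5}
(closed under both — stop)

10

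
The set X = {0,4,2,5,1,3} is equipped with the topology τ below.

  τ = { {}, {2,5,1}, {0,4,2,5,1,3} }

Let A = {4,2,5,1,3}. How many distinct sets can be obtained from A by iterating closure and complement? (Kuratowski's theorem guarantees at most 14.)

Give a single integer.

closure: X∖int(X∖A) = X∖{} = {0,4,2,5,1,3}
Let k=closure and c=complement:
  1. A     = {4,2,5,1,3}
  2. kA    = {0,4,2,5,1,3}
  3. cA    = {0}
  4. ckA   = {}
  5. kcA   = {0,4,3}
  6. ckcA  = {2,5,1}
— saturated at 6

6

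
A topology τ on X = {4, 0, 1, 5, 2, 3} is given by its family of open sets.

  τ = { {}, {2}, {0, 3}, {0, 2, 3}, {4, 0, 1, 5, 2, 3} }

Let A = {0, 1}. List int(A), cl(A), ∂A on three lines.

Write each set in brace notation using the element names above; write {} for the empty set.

int(A) = {}
cl(A)  = {4, 0, 1, 5, 3}
∂A     = {4, 0, 1, 5, 3}

U open, U⊆A: {}. int(A) = ⋃ = {}
X∖A={4, 5, 2, 3}, int(X∖A)={2}, hence cl(A)={4, 0, 1, 5, 3}
∂A: remove int from cl → {4, 0, 1, 5, 3}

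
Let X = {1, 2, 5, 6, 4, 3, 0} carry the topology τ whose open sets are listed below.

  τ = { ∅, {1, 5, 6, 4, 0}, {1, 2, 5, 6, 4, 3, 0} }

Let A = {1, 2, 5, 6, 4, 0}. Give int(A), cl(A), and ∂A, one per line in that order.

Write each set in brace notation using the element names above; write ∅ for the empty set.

opens ⊆ A: ∅, {1, 5, 6, 4, 0}; union → int = {1, 5, 6, 4, 0}
complement {3}; its interior ∅; cl(A) = X∖∅ = {1, 2, 5, 6, 4, 3, 0}
boundary = {1, 2, 5, 6, 4, 3, 0} ∖ {1, 5, 6, 4, 0} = {2, 3}

int(A) = {1, 5, 6, 4, 0}
cl(A)  = {1, 2, 5, 6, 4, 3, 0}
∂A     = {2, 3}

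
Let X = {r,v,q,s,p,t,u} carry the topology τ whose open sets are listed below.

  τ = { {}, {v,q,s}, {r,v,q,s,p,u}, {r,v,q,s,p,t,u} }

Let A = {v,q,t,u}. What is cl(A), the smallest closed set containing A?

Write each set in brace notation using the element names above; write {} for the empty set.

complement {r,s,p}; its interior {}; cl(A) = X∖{} = {r,v,q,s,p,t,u}

{r,v,q,s,p,t,u}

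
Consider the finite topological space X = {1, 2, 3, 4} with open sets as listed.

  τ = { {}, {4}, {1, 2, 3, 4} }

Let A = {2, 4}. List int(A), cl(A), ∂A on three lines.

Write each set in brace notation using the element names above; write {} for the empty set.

U open, U⊆A: {}, {4}. int(A) = ⋃ = {4}
X∖A={1, 3}, int(X∖A)={}, hence cl(A)={1, 2, 3, 4}
∂A: remove int from cl → {1, 2, 3}

int(A) = {4}
cl(A)  = {1, 2, 3, 4}
∂A     = {1, 2, 3}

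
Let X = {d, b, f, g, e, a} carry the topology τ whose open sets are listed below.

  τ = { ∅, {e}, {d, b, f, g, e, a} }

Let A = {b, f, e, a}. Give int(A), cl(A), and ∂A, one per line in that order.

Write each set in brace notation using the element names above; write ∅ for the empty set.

int(A) = {e}
cl(A)  = {d, b, f, g, e, a}
∂A     = {d, b, f, g, a}

U open, U⊆A: ∅, {e}. int(A) = ⋃ = {e}
X∖A={d, g}, int(X∖A)=∅, hence cl(A)={d, b, f, g, e, a}
∂A: remove int from cl → {d, b, f, g, a}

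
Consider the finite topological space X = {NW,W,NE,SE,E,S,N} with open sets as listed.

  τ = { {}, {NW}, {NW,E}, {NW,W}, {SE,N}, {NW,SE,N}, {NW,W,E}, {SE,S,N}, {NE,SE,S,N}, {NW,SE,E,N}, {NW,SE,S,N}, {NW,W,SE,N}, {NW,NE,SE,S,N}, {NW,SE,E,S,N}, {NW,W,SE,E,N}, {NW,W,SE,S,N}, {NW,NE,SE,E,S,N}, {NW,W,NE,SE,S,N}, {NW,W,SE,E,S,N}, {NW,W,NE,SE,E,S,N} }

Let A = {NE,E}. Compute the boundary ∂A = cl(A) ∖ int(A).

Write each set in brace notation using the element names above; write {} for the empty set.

open subsets of A: {}; so int(A) = {}
closure: X∖int(X∖A) = X∖{NW,W,SE,S,N} = {NE,E}
∂A = {NE,E} minus {} = {NE,E}

{NE,E}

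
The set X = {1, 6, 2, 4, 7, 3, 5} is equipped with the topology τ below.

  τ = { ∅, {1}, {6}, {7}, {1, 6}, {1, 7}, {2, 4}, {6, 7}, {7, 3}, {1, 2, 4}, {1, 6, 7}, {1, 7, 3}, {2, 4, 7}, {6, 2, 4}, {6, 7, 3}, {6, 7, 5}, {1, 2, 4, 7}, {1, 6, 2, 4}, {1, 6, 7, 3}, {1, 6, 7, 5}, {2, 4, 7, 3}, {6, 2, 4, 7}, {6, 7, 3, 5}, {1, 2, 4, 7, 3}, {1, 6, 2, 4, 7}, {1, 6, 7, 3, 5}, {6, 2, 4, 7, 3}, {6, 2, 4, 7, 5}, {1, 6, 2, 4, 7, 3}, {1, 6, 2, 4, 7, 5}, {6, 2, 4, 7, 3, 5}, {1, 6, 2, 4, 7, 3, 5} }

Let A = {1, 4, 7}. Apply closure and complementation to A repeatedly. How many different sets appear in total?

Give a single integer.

X∖A={6, 2, 3, 5}, int(X∖A)={6}, hence cl(A)={1, 2, 4, 7, 3, 5}
Orbit (k=closure, c=complement):
  1. A     = {1, 4, 7}
  2. kA    = {1, 2, 4, 7, 3, 5}
  3. cA    = {6, 2, 3, 5}
  4. ckA   = {6}
  5. kcA   = {6, 2, 4, 3, 5}
  6. kckA  = {6, 5}
  7. ckcA  = {1, 7}
  8. ckckA = {1, 2, 4, 7, 3}
  9. kckcA = {1, 7, 3, 5}
  10. ckckcA = {6, 2, 4}
  11. kckckcA = {6, 2, 4, 5}
  12. ckckckcA = {1, 7, 3}
(closed under both — stop)

12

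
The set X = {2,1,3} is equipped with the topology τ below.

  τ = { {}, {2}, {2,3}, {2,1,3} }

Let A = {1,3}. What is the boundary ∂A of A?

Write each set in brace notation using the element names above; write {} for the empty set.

open subsets of A: {}; so int(A) = {}
closure: X∖int(X∖A) = X∖{2} = {1,3}
∂A = {1,3} minus {} = {1,3}

{1,3}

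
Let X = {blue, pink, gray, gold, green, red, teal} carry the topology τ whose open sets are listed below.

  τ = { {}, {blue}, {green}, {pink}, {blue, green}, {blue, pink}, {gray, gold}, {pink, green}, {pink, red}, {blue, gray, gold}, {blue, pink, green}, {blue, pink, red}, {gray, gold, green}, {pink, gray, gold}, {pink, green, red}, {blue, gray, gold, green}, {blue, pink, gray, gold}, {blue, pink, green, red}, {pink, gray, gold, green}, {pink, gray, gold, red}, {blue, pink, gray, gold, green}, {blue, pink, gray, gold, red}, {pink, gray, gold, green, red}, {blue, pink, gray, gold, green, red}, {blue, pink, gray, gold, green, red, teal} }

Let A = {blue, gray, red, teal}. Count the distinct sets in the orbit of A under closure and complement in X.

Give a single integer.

12

cl via duality: int({pink, gold, green}) = {pink, green}, so X∖{pink, green} = {blue, gray, gold, red, teal}
Write k for closure, c for complement:
  1. A     = {blue, gray, red, teal}
  2. kA    = {blue, gray, gold, red, teal}
  3. cA    = {pink, gold, green}
  4. ckA   = {pink, green}
  5. kcA   = {pink, gray, gold, green, red, teal}
  6. kckA  = {pink, green, red, teal}
  7. ckcA  = {blue}
  8. ckckA = {blue, gray, gold}
  9. kckcA = {blue, teal}
  10. kckckA = {blue, gray, gold, teal}
  11. ckckcA = {pink, gray, gold, green, red}
  12. ckckckA = {pink, green, red}
applying k or c yields no new set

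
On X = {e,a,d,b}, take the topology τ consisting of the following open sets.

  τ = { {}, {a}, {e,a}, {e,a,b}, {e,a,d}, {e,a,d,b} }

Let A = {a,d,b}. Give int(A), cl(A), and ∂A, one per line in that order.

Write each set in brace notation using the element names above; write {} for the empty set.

open subsets of A: {}, {a}; so int(A) = {a}
closure: X∖int(X∖A) = X∖{} = {e,a,d,b}
∂A = {e,a,d,b} minus {a} = {e,d,b}

int(A) = {a}
cl(A)  = {e,a,d,b}
∂A     = {e,d,b}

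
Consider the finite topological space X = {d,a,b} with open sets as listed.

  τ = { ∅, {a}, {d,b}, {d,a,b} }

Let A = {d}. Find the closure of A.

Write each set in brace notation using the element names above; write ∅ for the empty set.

closure: X∖int(X∖A) = X∖{a} = {d,b}

{d,b}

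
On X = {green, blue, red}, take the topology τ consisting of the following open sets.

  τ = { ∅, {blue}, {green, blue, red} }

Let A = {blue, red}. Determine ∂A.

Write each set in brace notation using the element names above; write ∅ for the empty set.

interior: largest open inside A is {blue} (from ∅, {blue})
cl via duality: int({green}) = ∅, so X∖∅ = {green, blue, red}
cl∖int = {green, red}

{green, red}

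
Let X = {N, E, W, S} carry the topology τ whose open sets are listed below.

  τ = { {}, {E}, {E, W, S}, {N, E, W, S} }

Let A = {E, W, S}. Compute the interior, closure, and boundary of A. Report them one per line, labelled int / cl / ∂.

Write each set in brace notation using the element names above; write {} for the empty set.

int(A) = {E, W, S}
cl(A)  = {N, E, W, S}
∂A     = {N}

interior: largest open inside A is {E, W, S} (from {}, {E}, {E, W, S})
cl via duality: int({N}) = {}, so X∖{} = {N, E, W, S}
cl∖int = {N}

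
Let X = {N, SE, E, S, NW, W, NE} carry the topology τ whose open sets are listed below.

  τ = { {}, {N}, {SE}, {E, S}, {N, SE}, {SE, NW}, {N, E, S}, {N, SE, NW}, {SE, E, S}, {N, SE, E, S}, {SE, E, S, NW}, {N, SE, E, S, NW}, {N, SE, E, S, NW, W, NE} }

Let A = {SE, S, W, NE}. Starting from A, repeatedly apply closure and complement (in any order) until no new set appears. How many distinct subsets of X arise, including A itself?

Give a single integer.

12

closure: X∖int(X∖A) = X∖{N} = {SE, E, S, NW, W, NE}
Let k=closure and c=complement:
  1. A     = {SE, S, W, NE}
  2. kA    = {SE, E, S, NW, W, NE}
  3. cA    = {N, E, NW}
  4. ckA   = {N}
  5. kcA   = {N, E, S, NW, W, NE}
  6. kckA  = {N, W, NE}
  7. ckcA  = {SE}
  8. ckckA = {SE, E, S, NW}
  9. kckcA = {SE, NW, W, NE}
  10. ckckcA = {N, E, S}
  11. kckckcA = {N, E, S, W, NE}
  12. ckckckcA = {SE, NW}
— saturated at 12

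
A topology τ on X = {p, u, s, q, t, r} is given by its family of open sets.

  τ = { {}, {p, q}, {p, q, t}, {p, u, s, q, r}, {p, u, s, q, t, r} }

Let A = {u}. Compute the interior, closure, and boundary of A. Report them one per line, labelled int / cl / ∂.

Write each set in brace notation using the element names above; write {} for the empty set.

open subsets of A: {}; so int(A) = {}
closure: X∖int(X∖A) = X∖{p, q, t} = {u, s, r}
∂A = {u, s, r} minus {} = {u, s, r}

int(A) = {}
cl(A)  = {u, s, r}
∂A     = {u, s, r}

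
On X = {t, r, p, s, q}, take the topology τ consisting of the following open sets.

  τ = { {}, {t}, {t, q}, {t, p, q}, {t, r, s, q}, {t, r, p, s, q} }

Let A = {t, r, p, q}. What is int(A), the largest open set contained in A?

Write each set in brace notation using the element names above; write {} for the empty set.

interior: largest open inside A is {t, p, q} (from {}, {t}, {t, q}, {t, p, q})

{t, p, q}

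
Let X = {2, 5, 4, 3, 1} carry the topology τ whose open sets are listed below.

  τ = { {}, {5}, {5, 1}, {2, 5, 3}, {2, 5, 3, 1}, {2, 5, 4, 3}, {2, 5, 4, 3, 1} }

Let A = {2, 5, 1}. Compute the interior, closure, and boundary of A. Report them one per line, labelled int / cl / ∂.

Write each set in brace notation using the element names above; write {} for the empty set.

U open, U⊆A: {}, {5}, {5, 1}. int(A) = ⋃ = {5, 1}
X∖A={4, 3}, int(X∖A)={}, hence cl(A)={2, 5, 4, 3, 1}
∂A: remove int from cl → {2, 4, 3}

int(A) = {5, 1}
cl(A)  = {2, 5, 4, 3, 1}
∂A     = {2, 4, 3}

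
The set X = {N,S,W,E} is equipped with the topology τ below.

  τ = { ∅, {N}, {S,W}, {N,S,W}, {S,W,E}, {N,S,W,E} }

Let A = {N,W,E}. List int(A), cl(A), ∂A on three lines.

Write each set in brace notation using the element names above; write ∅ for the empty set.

interior: largest open inside A is {N} (from ∅, {N})
cl via duality: int({S}) = ∅, so X∖∅ = {N,S,W,E}
cl∖int = {S,W,E}

int(A) = {N}
cl(A)  = {N,S,W,E}
∂A     = {S,W,E}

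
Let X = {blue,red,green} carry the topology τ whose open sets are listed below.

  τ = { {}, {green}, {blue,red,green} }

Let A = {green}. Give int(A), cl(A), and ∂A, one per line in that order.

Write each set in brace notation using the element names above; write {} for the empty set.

opens ⊆ A: {}, {green}; union → int = {green}
complement {blue,red}; its interior {}; cl(A) = X∖{} = {blue,red,green}
boundary = {blue,red,green} ∖ {green} = {blue,red}

int(A) = {green}
cl(A)  = {blue,red,green}
∂A     = {blue,red}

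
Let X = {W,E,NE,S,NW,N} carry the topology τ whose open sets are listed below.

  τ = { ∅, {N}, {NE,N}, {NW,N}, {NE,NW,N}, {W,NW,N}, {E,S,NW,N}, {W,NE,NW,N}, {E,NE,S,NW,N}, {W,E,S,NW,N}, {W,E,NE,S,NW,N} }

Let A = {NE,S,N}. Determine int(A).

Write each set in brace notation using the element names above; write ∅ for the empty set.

{NE,N}

opens ⊆ A: ∅, {N}, {NE,N}; union → int = {NE,N}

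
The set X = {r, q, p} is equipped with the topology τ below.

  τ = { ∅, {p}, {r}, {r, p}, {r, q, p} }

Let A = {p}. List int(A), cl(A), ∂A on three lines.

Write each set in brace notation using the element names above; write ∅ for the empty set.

int(A) = {p}
cl(A)  = {q, p}
∂A     = {q}

U open, U⊆A: ∅, {p}. int(A) = ⋃ = {p}
X∖A={r, q}, int(X∖A)={r}, hence cl(A)={q, p}
∂A: remove int from cl → {q}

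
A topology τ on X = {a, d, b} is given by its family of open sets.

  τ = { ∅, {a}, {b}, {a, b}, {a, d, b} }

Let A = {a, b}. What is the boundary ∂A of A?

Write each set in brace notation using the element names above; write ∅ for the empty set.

U open, U⊆A: ∅, {b}, {a}, {a, b}. int(A) = ⋃ = {a, b}
X∖A={d}, int(X∖A)=∅, hence cl(A)={a, d, b}
∂A: remove int from cl → {d}

{d}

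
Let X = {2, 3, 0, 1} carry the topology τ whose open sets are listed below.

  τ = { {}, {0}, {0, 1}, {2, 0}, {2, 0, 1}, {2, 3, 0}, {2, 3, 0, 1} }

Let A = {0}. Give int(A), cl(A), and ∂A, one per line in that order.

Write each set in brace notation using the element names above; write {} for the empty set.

interior: largest open inside A is {0} (from {}, {0})
cl via duality: int({2, 3, 1}) = {}, so X∖{} = {2, 3, 0, 1}
cl∖int = {2, 3, 1}

int(A) = {0}
cl(A)  = {2, 3, 0, 1}
∂A     = {2, 3, 1}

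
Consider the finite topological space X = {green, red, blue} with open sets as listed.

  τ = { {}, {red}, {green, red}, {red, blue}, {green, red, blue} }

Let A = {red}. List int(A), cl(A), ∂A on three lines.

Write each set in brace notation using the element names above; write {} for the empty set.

int(A) = {red}
cl(A)  = {green, red, blue}
∂A     = {green, blue}

open subsets of A: {}, {red}; so int(A) = {red}
closure: X∖int(X∖A) = X∖{} = {green, red, blue}
∂A = {green, red, blue} minus {red} = {green, blue}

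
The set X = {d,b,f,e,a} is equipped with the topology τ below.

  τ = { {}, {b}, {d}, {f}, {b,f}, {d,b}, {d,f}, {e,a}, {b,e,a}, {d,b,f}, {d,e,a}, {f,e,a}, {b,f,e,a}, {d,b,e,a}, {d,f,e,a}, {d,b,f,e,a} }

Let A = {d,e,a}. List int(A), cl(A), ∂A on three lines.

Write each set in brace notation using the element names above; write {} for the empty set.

int(A) = {d,e,a}
cl(A)  = {d,e,a}
∂A     = {}

interior: largest open inside A is {d,e,a} (from {}, {d}, {e,a}, {d,e,a})
cl via duality: int({b,f}) = {b,f}, so X∖{b,f} = {d,e,a}
cl∖int = {}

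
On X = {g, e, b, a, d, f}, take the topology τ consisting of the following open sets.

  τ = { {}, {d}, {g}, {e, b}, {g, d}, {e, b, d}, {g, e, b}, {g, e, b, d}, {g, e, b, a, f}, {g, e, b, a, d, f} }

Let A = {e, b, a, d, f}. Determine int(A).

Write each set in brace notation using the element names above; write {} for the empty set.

{e, b, d}

open subsets of A: {}, {d}, {e, b}, {e, b, d}; so int(A) = {e, b, d}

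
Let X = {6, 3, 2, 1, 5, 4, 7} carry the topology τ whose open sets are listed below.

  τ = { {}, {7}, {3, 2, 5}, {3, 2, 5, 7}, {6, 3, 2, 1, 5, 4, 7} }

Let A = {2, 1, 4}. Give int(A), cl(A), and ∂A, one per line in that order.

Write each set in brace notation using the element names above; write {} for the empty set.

open subsets of A: {}; so int(A) = {}
closure: X∖int(X∖A) = X∖{7} = {6, 3, 2, 1, 5, 4}
∂A = {6, 3, 2, 1, 5, 4} minus {} = {6, 3, 2, 1, 5, 4}

int(A) = {}
cl(A)  = {6, 3, 2, 1, 5, 4}
∂A     = {6, 3, 2, 1, 5, 4}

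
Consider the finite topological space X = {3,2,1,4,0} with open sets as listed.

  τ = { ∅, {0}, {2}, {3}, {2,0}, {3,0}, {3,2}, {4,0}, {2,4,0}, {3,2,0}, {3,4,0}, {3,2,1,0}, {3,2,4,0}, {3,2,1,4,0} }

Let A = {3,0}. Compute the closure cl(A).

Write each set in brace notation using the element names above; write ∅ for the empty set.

{3,1,4,0}

closure: X∖int(X∖A) = X∖{2} = {3,1,4,0}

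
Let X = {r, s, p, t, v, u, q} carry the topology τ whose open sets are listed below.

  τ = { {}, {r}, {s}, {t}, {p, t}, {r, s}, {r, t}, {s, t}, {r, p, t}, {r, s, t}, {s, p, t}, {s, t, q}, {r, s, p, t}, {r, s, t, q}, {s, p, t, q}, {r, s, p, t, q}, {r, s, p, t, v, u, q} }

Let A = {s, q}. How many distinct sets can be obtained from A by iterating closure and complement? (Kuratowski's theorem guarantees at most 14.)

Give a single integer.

6

X∖A={r, p, t, v, u}, int(X∖A)={r, p, t}, hence cl(A)={s, v, u, q}
Orbit (k=closure, c=complement):
  1. A     = {s, q}
  2. kA    = {s, v, u, q}
  3. cA    = {r, p, t, v, u}
  4. ckA   = {r, p, t}
  5. kcA   = {r, p, t, v, u, q}
  6. ckcA  = {s}
(closed under both — stop)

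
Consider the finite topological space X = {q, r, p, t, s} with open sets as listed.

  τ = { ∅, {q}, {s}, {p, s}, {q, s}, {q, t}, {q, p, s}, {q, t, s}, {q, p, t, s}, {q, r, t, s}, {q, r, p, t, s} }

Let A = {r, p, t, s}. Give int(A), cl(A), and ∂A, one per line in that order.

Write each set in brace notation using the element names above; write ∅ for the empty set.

int(A) = {p, s}
cl(A)  = {r, p, t, s}
∂A     = {r, t}

interior: largest open inside A is {p, s} (from ∅, {s}, {p, s})
cl via duality: int({q}) = {q}, so X∖{q} = {r, p, t, s}
cl∖int = {r, t}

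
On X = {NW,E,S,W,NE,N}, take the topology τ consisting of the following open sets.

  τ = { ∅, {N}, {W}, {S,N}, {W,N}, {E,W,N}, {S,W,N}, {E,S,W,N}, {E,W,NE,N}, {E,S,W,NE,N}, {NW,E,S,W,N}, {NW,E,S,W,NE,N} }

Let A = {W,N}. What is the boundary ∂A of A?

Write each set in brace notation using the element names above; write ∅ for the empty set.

interior: largest open inside A is {W,N} (from ∅, {N}, {W}, {W,N})
cl via duality: int({NW,E,S,NE}) = ∅, so X∖∅ = {NW,E,S,W,NE,N}
cl∖int = {NW,E,S,NE}

{NW,E,S,NE}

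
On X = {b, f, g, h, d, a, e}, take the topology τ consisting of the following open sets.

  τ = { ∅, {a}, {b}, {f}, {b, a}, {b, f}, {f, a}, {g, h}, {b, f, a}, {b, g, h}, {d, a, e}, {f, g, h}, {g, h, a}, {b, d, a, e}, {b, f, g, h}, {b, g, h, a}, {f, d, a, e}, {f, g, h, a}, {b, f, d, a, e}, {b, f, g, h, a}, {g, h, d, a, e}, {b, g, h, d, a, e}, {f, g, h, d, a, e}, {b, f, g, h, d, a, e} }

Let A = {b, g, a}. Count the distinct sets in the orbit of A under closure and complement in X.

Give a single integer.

X∖A={f, h, d, e}, int(X∖A)={f}, hence cl(A)={b, g, h, d, a, e}
Orbit (k=closure, c=complement):
  1. A     = {b, g, a}
  2. kA    = {b, g, h, d, a, e}
  3. cA    = {f, h, d, e}
  4. ckA   = {f}
  5. kcA   = {f, g, h, d, e}
  6. ckcA  = {b, a}
  7. kckcA = {b, d, a, e}
  8. ckckcA = {f, g, h}
(closed under both — stop)

8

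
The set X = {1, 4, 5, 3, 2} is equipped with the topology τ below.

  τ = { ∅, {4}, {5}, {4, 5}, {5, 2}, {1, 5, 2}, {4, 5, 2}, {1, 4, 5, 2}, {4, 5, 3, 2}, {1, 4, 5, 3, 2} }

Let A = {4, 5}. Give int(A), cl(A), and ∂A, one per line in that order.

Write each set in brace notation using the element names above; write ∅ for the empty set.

int(A) = {4, 5}
cl(A)  = {1, 4, 5, 3, 2}
∂A     = {1, 3, 2}

U open, U⊆A: ∅, {4}, {5}, {4, 5}. int(A) = ⋃ = {4, 5}
X∖A={1, 3, 2}, int(X∖A)=∅, hence cl(A)={1, 4, 5, 3, 2}
∂A: remove int from cl → {1, 3, 2}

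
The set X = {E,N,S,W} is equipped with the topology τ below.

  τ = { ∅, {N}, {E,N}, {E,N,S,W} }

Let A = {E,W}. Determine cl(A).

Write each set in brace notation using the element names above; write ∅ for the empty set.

closure: X∖int(X∖A) = X∖{N} = {E,S,W}

{E,S,W}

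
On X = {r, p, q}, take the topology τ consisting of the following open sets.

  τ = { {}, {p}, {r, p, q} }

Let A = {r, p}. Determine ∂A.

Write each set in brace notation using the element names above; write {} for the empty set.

opens ⊆ A: {}, {p}; union → int = {p}
complement {q}; its interior {}; cl(A) = X∖{} = {r, p, q}
boundary = {r, p, q} ∖ {p} = {r, q}

{r, q}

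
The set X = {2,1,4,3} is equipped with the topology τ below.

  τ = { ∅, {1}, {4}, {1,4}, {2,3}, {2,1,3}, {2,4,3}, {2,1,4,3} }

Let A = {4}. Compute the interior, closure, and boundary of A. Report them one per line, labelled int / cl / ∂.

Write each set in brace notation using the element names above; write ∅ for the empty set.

open subsets of A: ∅, {4}; so int(A) = {4}
closure: X∖int(X∖A) = X∖{2,1,3} = {4}
∂A = {4} minus {4} = ∅

int(A) = {4}
cl(A)  = {4}
∂A     = ∅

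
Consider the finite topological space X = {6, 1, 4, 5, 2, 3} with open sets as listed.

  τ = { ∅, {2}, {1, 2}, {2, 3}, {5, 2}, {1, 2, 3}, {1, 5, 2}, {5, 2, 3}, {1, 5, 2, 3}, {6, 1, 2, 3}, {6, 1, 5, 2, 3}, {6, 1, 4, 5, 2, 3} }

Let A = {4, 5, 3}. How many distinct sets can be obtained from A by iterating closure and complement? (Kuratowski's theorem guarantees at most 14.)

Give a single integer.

X∖A={6, 1, 2}, int(X∖A)={1, 2}, hence cl(A)={6, 4, 5, 3}
Orbit (k=closure, c=complement):
  1. A     = {4, 5, 3}
  2. kA    = {6, 4, 5, 3}
  3. cA    = {6, 1, 2}
  4. ckA   = {1, 2}
  5. kcA   = {6, 1, 4, 5, 2, 3}
  6. ckcA  = ∅
(closed under both — stop)

6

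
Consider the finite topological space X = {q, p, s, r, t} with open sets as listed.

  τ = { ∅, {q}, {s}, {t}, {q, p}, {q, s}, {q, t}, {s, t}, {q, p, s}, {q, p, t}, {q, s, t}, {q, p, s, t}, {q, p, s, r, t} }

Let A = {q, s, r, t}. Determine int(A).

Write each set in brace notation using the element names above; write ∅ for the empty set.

{q, s, t}

U open, U⊆A: ∅, {t}, {q}, {s}, {q, s}, {q, t}, {s, t}, {q, s, t}. int(A) = ⋃ = {q, s, t}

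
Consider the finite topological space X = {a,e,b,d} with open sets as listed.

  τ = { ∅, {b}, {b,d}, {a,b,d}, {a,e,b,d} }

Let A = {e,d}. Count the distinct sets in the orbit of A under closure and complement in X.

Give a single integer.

complement {a,b}; its interior {b}; cl(A) = X∖{b} = {a,e,d}
With k = closure, c = complement:
  1. A     = {e,d}
  2. kA    = {a,e,d}
  3. cA    = {a,b}
  4. ckA   = {b}
  5. kcA   = {a,e,b,d}
  6. ckcA  = ∅
k, c of each give nothing new

6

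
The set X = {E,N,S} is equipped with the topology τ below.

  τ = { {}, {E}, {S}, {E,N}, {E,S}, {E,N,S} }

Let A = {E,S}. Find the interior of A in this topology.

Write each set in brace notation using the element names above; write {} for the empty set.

{E,S}

interior: largest open inside A is {E,S} (from {}, {E}, {S}, {E,S})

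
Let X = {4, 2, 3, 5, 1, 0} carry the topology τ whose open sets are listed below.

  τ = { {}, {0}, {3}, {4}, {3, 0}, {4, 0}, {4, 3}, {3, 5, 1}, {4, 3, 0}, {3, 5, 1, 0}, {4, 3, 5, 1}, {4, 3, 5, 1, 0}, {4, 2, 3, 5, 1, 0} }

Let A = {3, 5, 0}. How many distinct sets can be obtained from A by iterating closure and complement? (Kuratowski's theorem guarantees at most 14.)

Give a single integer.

8

X∖A={4, 2, 1}, int(X∖A)={4}, hence cl(A)={2, 3, 5, 1, 0}
Orbit (k=closure, c=complement):
  1. A     = {3, 5, 0}
  2. kA    = {2, 3, 5, 1, 0}
  3. cA    = {4, 2, 1}
  4. ckA   = {4}
  5. kcA   = {4, 2, 5, 1}
  6. kckA  = {4, 2}
  7. ckcA  = {3, 0}
  8. ckckA = {3, 5, 1, 0}
(closed under both — stop)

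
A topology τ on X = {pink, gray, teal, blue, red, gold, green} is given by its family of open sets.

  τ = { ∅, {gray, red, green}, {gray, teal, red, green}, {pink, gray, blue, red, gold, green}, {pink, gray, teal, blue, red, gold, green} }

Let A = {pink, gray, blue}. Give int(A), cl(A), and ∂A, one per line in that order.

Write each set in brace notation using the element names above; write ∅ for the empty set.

open subsets of A: ∅; so int(A) = ∅
closure: X∖int(X∖A) = X∖∅ = {pink, gray, teal, blue, red, gold, green}
∂A = {pink, gray, teal, blue, red, gold, green} minus ∅ = {pink, gray, teal, blue, red, gold, green}

int(A) = ∅
cl(A)  = {pink, gray, teal, blue, red, gold, green}
∂A     = {pink, gray, teal, blue, red, gold, green}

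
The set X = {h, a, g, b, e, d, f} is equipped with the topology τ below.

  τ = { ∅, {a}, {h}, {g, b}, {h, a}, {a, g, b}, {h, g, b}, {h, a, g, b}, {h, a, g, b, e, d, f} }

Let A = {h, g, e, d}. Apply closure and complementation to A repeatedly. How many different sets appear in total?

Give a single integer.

10

X∖A={a, b, f}, int(X∖A)={a}, hence cl(A)={h, g, b, e, d, f}
Orbit (k=closure, c=complement):
  1. A     = {h, g, e, d}
  2. kA    = {h, g, b, e, d, f}
  3. cA    = {a, b, f}
  4. ckA   = {a}
  5. kcA   = {a, g, b, e, d, f}
  6. kckA  = {a, e, d, f}
  7. ckcA  = {h}
  8. ckckA = {h, g, b}
  9. kckcA = {h, e, d, f}
  10. ckckcA = {a, g, b}
(closed under both — stop)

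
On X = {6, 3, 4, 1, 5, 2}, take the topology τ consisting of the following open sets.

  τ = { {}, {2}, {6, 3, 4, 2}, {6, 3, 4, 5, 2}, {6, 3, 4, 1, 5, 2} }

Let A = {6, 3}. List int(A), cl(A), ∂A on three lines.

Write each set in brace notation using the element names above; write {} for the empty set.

opens ⊆ A: {}; union → int = {}
complement {4, 1, 5, 2}; its interior {2}; cl(A) = X∖{2} = {6, 3, 4, 1, 5}
boundary = {6, 3, 4, 1, 5} ∖ {} = {6, 3, 4, 1, 5}

int(A) = {}
cl(A)  = {6, 3, 4, 1, 5}
∂A     = {6, 3, 4, 1, 5}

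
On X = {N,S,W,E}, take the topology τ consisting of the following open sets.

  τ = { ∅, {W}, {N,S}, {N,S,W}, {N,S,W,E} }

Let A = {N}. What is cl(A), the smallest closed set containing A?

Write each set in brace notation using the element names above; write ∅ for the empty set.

closure: X∖int(X∖A) = X∖{W} = {N,S,E}

{N,S,E}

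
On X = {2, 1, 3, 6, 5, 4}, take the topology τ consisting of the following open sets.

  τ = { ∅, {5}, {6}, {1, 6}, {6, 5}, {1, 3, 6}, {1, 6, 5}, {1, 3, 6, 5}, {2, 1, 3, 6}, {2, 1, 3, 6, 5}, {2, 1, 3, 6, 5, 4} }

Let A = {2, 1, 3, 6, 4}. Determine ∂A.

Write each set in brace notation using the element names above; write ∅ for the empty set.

{4}

interior: largest open inside A is {2, 1, 3, 6} (from ∅, {6}, {1, 6}, {1, 3, 6}, {2, 1, 3, 6})
cl via duality: int({5}) = {5}, so X∖{5} = {2, 1, 3, 6, 4}
cl∖int = {4}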